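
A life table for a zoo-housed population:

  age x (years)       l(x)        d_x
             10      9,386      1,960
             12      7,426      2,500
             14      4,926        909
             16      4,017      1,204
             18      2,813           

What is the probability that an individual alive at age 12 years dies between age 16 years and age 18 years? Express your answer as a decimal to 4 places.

This is the probability of reaching 16 but not 18, conditional on being alive at 12: (l(16) − l(18)) / l(12).
= (4,017 − 2,813) / 7,426 = 1,204 / 7,426 = 0.162133.

0.1621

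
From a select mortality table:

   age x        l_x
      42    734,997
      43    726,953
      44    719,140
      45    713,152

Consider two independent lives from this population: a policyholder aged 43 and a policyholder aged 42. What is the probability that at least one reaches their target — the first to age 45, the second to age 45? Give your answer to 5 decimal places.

p₁ = l_45/l_43 = 713,152/726,953 = 0.981015; p₂ = l_45/l_42 = 713,152/734,997 = 0.970279.
P(at least one) = 1 − (1−p₁)(1−p₂) = 1 − 0.018985 × 0.029721 = 0.999436.

0.99944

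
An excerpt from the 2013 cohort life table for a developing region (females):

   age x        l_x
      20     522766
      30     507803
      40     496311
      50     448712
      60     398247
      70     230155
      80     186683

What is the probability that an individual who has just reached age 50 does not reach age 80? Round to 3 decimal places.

P(die before 80 | alive at 50) = 1 − l_80/l_50 = 1 − 186683/448712 = (262029)/448712 = 0.583958.

0.584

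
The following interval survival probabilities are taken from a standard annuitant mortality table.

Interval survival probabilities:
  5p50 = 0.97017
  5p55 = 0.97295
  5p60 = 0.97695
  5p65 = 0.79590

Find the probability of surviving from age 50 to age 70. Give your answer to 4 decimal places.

0.7340

Survival from 50 to 70 is the product of surviving each interval: 0.97017 × 0.97295 × 0.97695 × 0.79590.
= 0.733955.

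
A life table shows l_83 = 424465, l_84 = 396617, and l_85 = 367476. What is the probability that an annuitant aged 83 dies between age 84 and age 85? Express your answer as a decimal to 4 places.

We want 1|1q83 = (l_84 − l_85)/l_83.
This is the probability of reaching 84 but not 85, conditional on being alive at 83: (l_84 − l_85) / l_83.
= (396617 − 367476) / 424465 = 29141 / 424465 = 0.068653.

0.0687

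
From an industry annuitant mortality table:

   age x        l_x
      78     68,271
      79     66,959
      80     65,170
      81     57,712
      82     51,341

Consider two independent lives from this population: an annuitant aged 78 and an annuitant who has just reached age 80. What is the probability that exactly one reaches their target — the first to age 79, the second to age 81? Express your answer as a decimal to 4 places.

0.1293

p₁ = l_79/l_78 = 66,959/68,271 = 0.980782; p₂ = l_81/l_80 = 57,712/65,170 = 0.885561.
P(exactly one) = p₁(1−p₂) + (1−p₁)p₂ = 0.112240 + 0.017019 = 0.129258.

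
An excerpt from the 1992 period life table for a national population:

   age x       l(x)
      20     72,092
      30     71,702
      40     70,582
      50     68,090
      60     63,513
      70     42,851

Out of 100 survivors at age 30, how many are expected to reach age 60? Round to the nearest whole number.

89

The relevant probability is 63,513/71,702 = 0.885791.
Expected number = 100 × 0.885791 = 89.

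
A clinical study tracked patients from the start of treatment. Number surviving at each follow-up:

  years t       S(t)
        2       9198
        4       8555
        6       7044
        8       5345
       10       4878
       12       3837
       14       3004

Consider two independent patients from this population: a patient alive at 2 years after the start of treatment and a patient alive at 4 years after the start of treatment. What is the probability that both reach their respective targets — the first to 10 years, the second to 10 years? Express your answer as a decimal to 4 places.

p₁ = S(10)/S(2) = 4878/9198 = 0.530333; p₂ = S(10)/S(4) = 4878/8555 = 0.570193.
P(both) = p₁ × p₂ = 0.530333 × 0.570193 = 0.302392.

0.3024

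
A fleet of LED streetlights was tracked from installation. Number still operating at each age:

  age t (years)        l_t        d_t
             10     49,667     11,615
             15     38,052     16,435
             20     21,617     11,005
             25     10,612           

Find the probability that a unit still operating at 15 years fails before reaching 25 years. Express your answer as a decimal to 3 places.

0.721

P(fail before 25 | operational at 15) = 1 − l_25/l_15 = 1 − 10,612/38,052 = (27,440)/38,052 = 0.721118.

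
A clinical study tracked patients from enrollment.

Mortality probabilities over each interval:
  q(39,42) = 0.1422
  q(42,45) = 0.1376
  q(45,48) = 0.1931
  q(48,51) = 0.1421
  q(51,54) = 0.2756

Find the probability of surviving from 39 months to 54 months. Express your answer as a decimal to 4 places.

0.3710

Survival from 39 to 54 is the product of surviving each interval: (1 − 0.1422) × (1 − 0.1376) × (1 − 0.1931) × (1 − 0.1421) × (1 − 0.2756).
= 0.8578 × 0.8624 × 0.8069 × 0.8579 × 0.7244 = 0.370962.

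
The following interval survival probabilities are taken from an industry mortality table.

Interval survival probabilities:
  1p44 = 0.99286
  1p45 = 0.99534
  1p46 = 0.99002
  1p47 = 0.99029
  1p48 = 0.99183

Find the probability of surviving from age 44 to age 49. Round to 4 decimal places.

0.9610

The overall survival probability is 0.99286 × 0.99534 × 0.99002 × 0.99029 × 0.99183.
= 0.960955.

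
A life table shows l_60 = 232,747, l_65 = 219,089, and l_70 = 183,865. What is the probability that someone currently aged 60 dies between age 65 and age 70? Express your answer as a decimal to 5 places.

0.15134

We want 5|5q60 = (l_65 − l_70)/l_60.
This is the probability of reaching 65 but not 70, conditional on being alive at 60: (l_65 − l_70) / l_60.
= (219,089 − 183,865) / 232,747 = 35,224 / 232,747 = 0.151340.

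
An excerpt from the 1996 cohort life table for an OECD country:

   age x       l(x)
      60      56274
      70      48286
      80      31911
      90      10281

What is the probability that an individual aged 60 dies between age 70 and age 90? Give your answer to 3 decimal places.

This is the probability of reaching 70 but not 90, conditional on being alive at 60: (l(70) − l(90)) / l(60).
= (48286 − 10281) / 56274 = 38005 / 56274 = 0.675356.

0.675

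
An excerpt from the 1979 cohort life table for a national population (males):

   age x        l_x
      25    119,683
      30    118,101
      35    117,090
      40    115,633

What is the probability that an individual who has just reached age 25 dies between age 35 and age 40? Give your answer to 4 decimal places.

0.0122

We want 10|5q25 = (l_35 − l_40)/l_25.
This is the probability of reaching 35 but not 40, conditional on being alive at 25: (l_35 − l_40) / l_25.
= (117,090 − 115,633) / 119,683 = 1,457 / 119,683 = 0.012174.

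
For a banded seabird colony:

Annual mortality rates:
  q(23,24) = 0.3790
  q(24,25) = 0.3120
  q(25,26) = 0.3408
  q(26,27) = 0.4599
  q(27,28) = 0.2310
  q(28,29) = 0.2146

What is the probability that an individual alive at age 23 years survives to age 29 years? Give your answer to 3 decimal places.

0.092

P(survive 23→29) = (1 − 0.3790) × (1 − 0.3120) × (1 − 0.3408) × (1 − 0.4599) × (1 − 0.2310) × (1 − 0.2146).
= 0.6210 × 0.6880 × 0.6592 × 0.5401 × 0.7690 × 0.7854 = 0.091873.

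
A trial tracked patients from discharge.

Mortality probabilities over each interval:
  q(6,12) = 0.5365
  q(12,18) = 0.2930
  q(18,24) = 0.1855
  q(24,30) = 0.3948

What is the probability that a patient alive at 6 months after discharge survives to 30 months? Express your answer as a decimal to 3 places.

Chaining the interval survival probabilities: (1 − 0.5365) × (1 − 0.2930) × (1 − 0.1855) × (1 − 0.3948).
= 0.4635 × 0.7070 × 0.8145 × 0.6052 = 0.161532.

0.162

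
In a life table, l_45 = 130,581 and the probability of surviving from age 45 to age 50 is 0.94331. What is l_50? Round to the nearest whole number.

123178

l_50 = l_45 × p = 130,581 × 0.94331 = 123178.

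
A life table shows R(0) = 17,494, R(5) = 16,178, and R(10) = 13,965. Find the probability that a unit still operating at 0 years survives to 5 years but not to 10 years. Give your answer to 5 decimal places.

This is the probability of reaching 5 but not 10, conditional on being operational at 0: (R(5) − R(10)) / R(0).
= (16,178 − 13,965) / 17,494 = 2,213 / 17,494 = 0.126501.

0.12650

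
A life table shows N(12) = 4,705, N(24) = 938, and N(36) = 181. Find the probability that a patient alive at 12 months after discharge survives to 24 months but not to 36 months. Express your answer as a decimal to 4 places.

0.1609

This is the probability of reaching 24 but not 36, conditional on being alive at 12: (N(24) − N(36)) / N(12).
= (938 − 181) / 4,705 = 757 / 4,705 = 0.160893.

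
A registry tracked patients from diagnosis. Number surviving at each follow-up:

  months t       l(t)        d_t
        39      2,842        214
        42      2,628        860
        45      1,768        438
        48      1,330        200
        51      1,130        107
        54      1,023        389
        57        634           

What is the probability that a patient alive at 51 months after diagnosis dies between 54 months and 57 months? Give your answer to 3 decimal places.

This is the probability of reaching 54 but not 57, conditional on being alive at 51: (l(54) − l(57)) / l(51).
= (1,023 − 634) / 1,130 = 389 / 1,130 = 0.344248.

0.344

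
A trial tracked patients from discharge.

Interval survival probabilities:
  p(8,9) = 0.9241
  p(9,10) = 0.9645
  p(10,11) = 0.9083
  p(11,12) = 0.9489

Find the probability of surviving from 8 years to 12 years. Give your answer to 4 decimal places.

Survival from 8 to 12 is the product of surviving each interval: 0.9241 × 0.9645 × 0.9083 × 0.9489.
= 0.768194.

0.7682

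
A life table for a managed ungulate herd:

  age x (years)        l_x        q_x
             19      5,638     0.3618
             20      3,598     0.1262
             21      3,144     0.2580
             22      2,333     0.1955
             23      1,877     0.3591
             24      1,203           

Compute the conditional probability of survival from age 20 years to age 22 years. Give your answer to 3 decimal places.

The conditional survival probability is l_22/l_20 = 2,333/3,598 = 0.648416.

0.648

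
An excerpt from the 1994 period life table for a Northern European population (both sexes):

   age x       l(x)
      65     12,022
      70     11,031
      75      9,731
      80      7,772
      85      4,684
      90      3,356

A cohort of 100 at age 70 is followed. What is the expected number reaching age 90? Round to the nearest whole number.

30

The relevant probability is 3,356/11,031 = 0.304234.
Expected number = 100 × 0.304234 = 30.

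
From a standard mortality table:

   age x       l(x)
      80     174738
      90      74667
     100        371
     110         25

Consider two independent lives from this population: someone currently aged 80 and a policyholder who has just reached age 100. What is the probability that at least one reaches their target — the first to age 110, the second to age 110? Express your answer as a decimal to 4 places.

0.0675

p₁ = l(110)/l(80) = 25/174738 = 0.000143; p₂ = l(110)/l(100) = 25/371 = 0.067385.
P(at least one) = 1 − (1−p₁)(1−p₂) = 1 − 0.999857 × 0.932615 = 0.067518.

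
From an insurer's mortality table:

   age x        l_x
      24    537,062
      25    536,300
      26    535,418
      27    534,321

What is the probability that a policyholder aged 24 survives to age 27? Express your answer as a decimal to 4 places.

We want 3p24 = l_27/l_24.
The conditional survival probability is l_27/l_24 = 534,321/537,062 = 0.994896.

0.9949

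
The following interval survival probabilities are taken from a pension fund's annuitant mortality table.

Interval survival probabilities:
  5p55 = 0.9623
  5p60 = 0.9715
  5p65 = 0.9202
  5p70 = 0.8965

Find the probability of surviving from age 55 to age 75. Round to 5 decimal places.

0.77123

Survival from 55 to 75 is the product of surviving each interval: 0.9623 × 0.9715 × 0.9202 × 0.8965.
= 0.771233.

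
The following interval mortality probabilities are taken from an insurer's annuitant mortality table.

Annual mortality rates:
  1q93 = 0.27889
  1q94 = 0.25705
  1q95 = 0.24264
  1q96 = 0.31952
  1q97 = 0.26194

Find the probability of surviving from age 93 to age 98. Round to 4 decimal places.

0.2038

5p93 = (1 − 0.27889) × (1 − 0.25705) × (1 − 0.24264) × (1 − 0.31952) × (1 − 0.26194).
= 0.72111 × 0.74295 × 0.75736 × 0.68048 × 0.73806 = 0.203784.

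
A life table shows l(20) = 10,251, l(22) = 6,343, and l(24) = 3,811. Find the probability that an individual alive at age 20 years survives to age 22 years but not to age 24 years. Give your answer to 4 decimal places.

0.2470

This is the probability of reaching 22 but not 24, conditional on being alive at 20: (l(22) − l(24)) / l(20).
= (6,343 − 3,811) / 10,251 = 2,532 / 10,251 = 0.247000.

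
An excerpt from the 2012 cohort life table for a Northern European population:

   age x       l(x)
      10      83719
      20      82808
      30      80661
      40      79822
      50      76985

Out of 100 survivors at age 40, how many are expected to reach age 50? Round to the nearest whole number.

The relevant probability is 76985/79822 = 0.964458.
Expected number = 100 × 0.964458 = 96.

96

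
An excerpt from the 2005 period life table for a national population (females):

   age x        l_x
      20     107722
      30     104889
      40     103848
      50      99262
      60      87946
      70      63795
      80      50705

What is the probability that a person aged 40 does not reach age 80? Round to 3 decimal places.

0.512

P(die before 80 | alive at 40) = 1 − l_80/l_40 = 1 − 50705/103848 = (53143)/103848 = 0.511738.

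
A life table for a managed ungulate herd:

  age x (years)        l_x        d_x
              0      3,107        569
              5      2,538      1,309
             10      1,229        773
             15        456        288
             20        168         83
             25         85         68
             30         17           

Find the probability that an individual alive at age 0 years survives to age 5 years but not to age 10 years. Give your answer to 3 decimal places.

This is the probability of reaching 5 but not 10, conditional on being alive at 0: (l_5 − l_10) / l_0.
= (2,538 − 1,229) / 3,107 = 1,309 / 3,107 = 0.421307.

0.421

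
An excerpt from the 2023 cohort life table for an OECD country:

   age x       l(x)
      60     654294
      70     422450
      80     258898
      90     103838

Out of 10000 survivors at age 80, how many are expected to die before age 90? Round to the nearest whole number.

5989

The relevant probability is 1 − 103838/258898 = 0.598923.
Expected number = 10000 × 0.598923 = 5989.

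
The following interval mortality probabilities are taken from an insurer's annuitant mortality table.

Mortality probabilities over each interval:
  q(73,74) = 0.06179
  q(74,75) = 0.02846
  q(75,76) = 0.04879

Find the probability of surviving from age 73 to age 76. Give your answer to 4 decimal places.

0.8670

Chaining the interval survival probabilities: (1 − 0.06179) × (1 − 0.02846) × (1 − 0.04879).
= 0.93821 × 0.97154 × 0.95121 = 0.867036.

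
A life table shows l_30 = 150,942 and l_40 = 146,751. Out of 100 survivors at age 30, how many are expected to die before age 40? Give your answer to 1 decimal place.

2.8

The relevant probability is 1 − 146,751/150,942 = 0.027766.
Expected number = 100 × 0.027766 = 2.8.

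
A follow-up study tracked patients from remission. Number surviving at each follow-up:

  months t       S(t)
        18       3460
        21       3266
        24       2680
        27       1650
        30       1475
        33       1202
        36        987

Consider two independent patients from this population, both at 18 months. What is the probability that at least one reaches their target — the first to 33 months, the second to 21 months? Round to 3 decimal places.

0.963

p₁ = S(33)/S(18) = 1202/3460 = 0.347399; p₂ = S(21)/S(18) = 3266/3460 = 0.943931.
P(at least one) = 1 − (1−p₁)(1−p₂) = 1 − 0.652601 × 0.056069 = 0.963409.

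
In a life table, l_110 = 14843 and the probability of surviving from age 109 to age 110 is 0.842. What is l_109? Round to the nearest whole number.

17628

l_109 = l_110 / p = 14843 / 0.842 = 17628.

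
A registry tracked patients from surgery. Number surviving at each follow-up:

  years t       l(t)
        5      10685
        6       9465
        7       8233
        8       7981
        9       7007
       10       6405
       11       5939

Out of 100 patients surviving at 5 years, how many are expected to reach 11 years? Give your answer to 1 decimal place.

The relevant probability is 5939/10685 = 0.555826.
Expected number = 100 × 0.555826 = 55.6.

55.6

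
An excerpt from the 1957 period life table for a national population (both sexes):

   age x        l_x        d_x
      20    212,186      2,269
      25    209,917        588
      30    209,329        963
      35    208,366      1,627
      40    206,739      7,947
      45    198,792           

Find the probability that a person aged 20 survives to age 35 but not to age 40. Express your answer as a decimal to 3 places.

0.008

This is the probability of reaching 35 but not 40, conditional on being alive at 20: (l_35 − l_40) / l_20.
= (208,366 − 206,739) / 212,186 = 1,627 / 212,186 = 0.007668.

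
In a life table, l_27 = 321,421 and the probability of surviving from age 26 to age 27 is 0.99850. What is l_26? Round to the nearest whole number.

321904

l_26 = l_27 / p = 321,421 / 0.99850 = 321904.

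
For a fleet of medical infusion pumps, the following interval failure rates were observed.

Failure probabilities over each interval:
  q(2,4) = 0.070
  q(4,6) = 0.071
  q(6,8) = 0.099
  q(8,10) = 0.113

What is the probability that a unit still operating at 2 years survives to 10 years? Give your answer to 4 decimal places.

Chaining the interval survival probabilities: (1 − 0.070) × (1 − 0.071) × (1 − 0.099) × (1 − 0.113).
= 0.930 × 0.929 × 0.901 × 0.887 = 0.690474.

0.6905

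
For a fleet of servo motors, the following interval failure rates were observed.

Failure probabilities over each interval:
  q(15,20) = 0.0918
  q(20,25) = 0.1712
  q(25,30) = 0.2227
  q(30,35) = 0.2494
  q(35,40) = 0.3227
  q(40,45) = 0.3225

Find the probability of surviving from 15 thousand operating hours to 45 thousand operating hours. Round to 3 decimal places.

0.202

P(survive 15→45) = (1 − 0.0918) × (1 − 0.1712) × (1 − 0.2227) × (1 − 0.2494) × (1 − 0.3227) × (1 − 0.3225).
= 0.9082 × 0.8288 × 0.7773 × 0.7506 × 0.6773 × 0.6775 = 0.201520.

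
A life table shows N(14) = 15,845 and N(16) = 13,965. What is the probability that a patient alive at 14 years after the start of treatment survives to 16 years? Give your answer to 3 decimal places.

The conditional survival probability is N(16)/N(14) = 13,965/15,845 = 0.881351.

0.881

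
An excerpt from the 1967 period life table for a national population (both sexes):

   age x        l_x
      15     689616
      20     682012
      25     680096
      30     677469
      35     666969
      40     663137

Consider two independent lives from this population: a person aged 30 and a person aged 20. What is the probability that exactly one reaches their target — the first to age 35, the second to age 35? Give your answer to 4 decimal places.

0.0369

p₁ = l_35/l_30 = 666969/677469 = 0.984501; p₂ = l_35/l_20 = 666969/682012 = 0.977943.
P(exactly one) = p₁(1−p₂) + (1−p₁)p₂ = 0.021715 + 0.015157 = 0.036872.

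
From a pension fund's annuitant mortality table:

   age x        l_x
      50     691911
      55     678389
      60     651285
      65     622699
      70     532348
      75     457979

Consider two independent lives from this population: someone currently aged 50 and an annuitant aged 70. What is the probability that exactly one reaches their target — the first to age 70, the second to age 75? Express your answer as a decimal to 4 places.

0.3059

p₁ = l_70/l_50 = 532348/691911 = 0.769388; p₂ = l_75/l_70 = 457979/532348 = 0.860300.
P(exactly one) = p₁(1−p₂) + (1−p₁)p₂ = 0.107484 + 0.198396 = 0.305879.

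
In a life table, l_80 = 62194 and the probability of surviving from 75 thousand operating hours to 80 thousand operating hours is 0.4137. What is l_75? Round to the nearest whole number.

l_75 = l_80 / p = 62194 / 0.4137 = 150336.

150336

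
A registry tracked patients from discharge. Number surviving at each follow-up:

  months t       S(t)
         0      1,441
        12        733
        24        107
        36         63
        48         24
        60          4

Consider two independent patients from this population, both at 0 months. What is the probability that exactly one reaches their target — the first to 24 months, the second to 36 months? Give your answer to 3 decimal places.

p₁ = S(24)/S(0) = 107/1,441 = 0.074254; p₂ = S(36)/S(0) = 63/1,441 = 0.043720.
P(exactly one) = p₁(1−p₂) + (1−p₁)p₂ = 0.071008 + 0.040474 = 0.111481.

0.111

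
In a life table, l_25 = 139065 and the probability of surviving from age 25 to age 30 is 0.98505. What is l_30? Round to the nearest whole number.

136986

l_30 = l_25 × p = 139065 × 0.98505 = 136986.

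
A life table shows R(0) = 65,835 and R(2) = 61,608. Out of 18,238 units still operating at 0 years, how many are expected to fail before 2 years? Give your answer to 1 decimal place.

The relevant probability is 1 − 61,608/65,835 = 0.064206.
Expected number = 18,238 × 0.064206 = 1171.0.

1171.0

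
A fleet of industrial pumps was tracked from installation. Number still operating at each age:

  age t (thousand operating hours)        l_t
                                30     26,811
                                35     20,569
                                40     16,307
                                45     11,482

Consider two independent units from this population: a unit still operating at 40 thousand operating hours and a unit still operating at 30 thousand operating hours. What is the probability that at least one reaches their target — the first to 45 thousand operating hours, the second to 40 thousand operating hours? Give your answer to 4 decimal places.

0.8841

p₁ = l_45/l_40 = 11,482/16,307 = 0.704115; p₂ = l_40/l_30 = 16,307/26,811 = 0.608221.
P(at least one) = 1 − (1−p₁)(1−p₂) = 1 − 0.295885 × 0.391779 = 0.884078.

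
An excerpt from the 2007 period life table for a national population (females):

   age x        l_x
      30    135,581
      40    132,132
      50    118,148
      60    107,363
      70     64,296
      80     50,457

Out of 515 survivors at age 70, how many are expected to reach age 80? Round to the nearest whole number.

404

The relevant probability is 50,457/64,296 = 0.784761.
Expected number = 515 × 0.784761 = 404.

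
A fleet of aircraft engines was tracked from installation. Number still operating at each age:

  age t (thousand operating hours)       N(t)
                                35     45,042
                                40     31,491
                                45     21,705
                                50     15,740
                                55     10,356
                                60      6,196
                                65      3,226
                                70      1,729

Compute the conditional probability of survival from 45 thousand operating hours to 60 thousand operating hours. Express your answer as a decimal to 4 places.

0.2855

The conditional survival probability is N(60)/N(45) = 6,196/21,705 = 0.285464.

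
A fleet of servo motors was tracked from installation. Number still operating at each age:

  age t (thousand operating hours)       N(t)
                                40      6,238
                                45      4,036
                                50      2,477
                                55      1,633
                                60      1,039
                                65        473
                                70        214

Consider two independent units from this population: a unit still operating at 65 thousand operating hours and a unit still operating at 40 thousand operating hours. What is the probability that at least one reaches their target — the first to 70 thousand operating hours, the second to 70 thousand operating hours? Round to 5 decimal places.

p₁ = N(70)/N(65) = 214/473 = 0.452431; p₂ = N(70)/N(40) = 214/6,238 = 0.034306.
P(at least one) = 1 − (1−p₁)(1−p₂) = 1 − 0.547569 × 0.965694 = 0.471216.

0.47122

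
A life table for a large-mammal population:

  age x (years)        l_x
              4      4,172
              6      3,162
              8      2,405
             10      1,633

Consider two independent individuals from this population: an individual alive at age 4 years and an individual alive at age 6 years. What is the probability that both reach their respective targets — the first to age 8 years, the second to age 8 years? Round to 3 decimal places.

0.438

p₁ = l_8/l_4 = 2,405/4,172 = 0.576462; p₂ = l_8/l_6 = 2,405/3,162 = 0.760595.
P(both) = p₁ × p₂ = 0.576462 × 0.760595 = 0.438454.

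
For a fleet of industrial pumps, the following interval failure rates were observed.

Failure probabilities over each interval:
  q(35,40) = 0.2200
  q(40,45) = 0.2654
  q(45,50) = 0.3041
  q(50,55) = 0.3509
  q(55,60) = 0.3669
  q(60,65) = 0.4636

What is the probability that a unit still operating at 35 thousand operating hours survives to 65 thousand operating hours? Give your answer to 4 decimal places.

0.0879

Chaining the interval survival probabilities: (1 − 0.2200) × (1 − 0.2654) × (1 − 0.3041) × (1 − 0.3509) × (1 − 0.3669) × (1 − 0.4636).
= 0.7800 × 0.7346 × 0.6959 × 0.6491 × 0.6331 × 0.5364 = 0.087895.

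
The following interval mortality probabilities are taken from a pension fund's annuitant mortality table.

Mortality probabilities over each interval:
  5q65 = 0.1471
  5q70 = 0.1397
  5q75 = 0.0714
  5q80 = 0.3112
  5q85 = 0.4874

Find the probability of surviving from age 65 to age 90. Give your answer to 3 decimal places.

Survival from 65 to 90 is the product of surviving each interval: (1 − 0.1471) × (1 − 0.1397) × (1 − 0.0714) × (1 − 0.3112) × (1 − 0.4874).
= 0.8529 × 0.8603 × 0.9286 × 0.6888 × 0.5126 = 0.240574.

0.241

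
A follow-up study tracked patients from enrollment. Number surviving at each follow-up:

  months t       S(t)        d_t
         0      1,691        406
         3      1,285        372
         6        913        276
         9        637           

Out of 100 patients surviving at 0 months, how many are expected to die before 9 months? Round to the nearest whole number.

The relevant probability is 1 − 637/1,691 = 0.623300.
Expected number = 100 × 0.623300 = 62.

62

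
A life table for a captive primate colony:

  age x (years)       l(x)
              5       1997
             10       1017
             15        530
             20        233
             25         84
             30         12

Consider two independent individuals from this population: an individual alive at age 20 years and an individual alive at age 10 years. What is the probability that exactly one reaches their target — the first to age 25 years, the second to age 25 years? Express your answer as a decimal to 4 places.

p₁ = l(25)/l(20) = 84/233 = 0.360515; p₂ = l(25)/l(10) = 84/1017 = 0.082596.
P(exactly one) = p₁(1−p₂) + (1−p₁)p₂ = 0.330738 + 0.052819 = 0.383557.

0.3836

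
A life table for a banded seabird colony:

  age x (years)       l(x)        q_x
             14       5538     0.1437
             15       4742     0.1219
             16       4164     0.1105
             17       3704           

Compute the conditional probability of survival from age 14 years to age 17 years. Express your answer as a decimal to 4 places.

The conditional survival probability is l(17)/l(14) = 3704/5538 = 0.668834.

0.6688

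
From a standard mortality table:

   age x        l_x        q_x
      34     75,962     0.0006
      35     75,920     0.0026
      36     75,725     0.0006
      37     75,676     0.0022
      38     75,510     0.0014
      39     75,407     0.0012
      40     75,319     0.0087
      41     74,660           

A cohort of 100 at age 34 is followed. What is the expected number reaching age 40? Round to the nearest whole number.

The relevant probability is 75,319/75,962 = 0.991535.
Expected number = 100 × 0.991535 = 99.

99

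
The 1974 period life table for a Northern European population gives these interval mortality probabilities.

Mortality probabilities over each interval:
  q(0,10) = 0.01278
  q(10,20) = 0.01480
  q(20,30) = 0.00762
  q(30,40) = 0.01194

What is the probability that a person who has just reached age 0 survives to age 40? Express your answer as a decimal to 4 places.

0.9537

Survival from 0 to 40 is the product of surviving each interval: (1 − 0.01278) × (1 − 0.01480) × (1 − 0.00762) × (1 − 0.01194).
= 0.98722 × 0.98520 × 0.99238 × 0.98806 = 0.953673.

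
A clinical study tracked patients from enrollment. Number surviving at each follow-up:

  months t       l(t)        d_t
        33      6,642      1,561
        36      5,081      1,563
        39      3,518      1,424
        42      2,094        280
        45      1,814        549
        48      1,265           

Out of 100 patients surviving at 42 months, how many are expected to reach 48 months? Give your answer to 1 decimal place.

60.4

The relevant probability is 1,265/2,094 = 0.604107.
Expected number = 100 × 0.604107 = 60.4.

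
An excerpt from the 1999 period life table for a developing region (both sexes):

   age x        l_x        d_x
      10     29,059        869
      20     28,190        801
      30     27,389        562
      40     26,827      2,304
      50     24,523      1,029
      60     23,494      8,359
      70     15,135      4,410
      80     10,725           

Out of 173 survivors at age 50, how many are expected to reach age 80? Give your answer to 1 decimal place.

75.7

The relevant probability is 10,725/24,523 = 0.437345.
Expected number = 173 × 0.437345 = 75.7.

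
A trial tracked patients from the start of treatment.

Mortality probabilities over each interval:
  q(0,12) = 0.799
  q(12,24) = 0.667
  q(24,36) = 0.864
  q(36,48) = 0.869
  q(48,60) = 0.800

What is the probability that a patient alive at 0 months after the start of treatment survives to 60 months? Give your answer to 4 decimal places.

P(survive 0→60) = (1 − 0.799) × (1 − 0.667) × (1 − 0.864) × (1 − 0.869) × (1 − 0.800).
= 0.201 × 0.333 × 0.136 × 0.131 × 0.200 = 0.000238.

0.0002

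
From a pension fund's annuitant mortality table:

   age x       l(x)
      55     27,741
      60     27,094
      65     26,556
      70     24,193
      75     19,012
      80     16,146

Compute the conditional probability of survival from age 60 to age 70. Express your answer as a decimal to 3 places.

The conditional survival probability is l(70)/l(60) = 24,193/27,094 = 0.892928.

0.893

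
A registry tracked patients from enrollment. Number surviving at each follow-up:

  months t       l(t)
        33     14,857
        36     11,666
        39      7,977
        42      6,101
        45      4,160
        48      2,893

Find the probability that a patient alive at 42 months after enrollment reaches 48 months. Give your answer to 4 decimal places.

0.4742

The conditional survival probability is l(48)/l(42) = 2,893/6,101 = 0.474185.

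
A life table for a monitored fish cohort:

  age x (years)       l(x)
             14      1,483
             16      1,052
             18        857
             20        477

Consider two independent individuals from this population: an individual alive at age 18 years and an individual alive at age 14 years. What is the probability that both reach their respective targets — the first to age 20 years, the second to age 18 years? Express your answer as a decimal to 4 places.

p₁ = l(20)/l(18) = 477/857 = 0.556593; p₂ = l(18)/l(14) = 857/1,483 = 0.577883.
P(both) = p₁ × p₂ = 0.556593 × 0.577883 = 0.321646.

0.3216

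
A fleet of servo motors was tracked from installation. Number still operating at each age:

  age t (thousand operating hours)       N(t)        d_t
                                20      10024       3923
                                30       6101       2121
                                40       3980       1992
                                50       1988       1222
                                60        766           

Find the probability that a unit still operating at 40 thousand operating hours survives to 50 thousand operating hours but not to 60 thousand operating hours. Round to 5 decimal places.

This is the probability of reaching 50 but not 60, conditional on being operational at 40: (N(50) − N(60)) / N(40).
= (1988 − 766) / 3980 = 1222 / 3980 = 0.307035.

0.30704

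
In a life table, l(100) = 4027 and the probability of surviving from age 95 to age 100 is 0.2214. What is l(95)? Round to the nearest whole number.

l(95) = l(100) / p = 4027 / 0.2214 = 18189.

18189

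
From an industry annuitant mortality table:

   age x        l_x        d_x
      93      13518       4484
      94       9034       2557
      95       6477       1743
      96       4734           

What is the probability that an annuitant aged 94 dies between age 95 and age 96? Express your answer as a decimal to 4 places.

0.1929

This is the probability of reaching 95 but not 96, conditional on being alive at 94: (l_95 − l_96) / l_94.
= (6477 − 4734) / 9034 = 1743 / 9034 = 0.192938.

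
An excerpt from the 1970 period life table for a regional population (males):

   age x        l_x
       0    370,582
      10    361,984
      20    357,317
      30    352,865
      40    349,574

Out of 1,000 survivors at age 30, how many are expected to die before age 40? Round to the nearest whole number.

9

The relevant probability is 1 − 349,574/352,865 = 0.009327.
Expected number = 1,000 × 0.009327 = 9.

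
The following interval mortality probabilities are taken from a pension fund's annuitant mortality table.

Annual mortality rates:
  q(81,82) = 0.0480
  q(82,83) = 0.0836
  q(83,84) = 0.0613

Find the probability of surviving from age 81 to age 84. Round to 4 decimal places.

P(survive 81→84) = (1 − 0.0480) × (1 − 0.0836) × (1 − 0.0613).
= 0.9520 × 0.9164 × 0.9387 = 0.818934.

0.8189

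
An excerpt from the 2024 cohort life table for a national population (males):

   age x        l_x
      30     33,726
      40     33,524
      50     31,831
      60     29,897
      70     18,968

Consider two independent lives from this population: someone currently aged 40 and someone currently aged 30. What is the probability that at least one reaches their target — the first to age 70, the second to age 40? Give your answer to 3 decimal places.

0.997

p₁ = l_70/l_40 = 18,968/33,524 = 0.565804; p₂ = l_40/l_30 = 33,524/33,726 = 0.994011.
P(at least one) = 1 − (1−p₁)(1−p₂) = 1 − 0.434196 × 0.005989 = 0.997400.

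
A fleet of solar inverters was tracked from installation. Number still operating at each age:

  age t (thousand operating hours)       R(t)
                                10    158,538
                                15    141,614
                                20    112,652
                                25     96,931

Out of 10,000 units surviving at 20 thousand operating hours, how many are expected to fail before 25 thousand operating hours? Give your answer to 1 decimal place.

The relevant probability is 1 − 96,931/112,652 = 0.139554.
Expected number = 10,000 × 0.139554 = 1395.5.

1395.5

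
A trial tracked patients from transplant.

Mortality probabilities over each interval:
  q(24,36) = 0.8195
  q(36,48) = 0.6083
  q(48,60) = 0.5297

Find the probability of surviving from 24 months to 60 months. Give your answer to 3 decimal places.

P(survive 24→60) = (1 − 0.8195) × (1 − 0.6083) × (1 − 0.5297).
= 0.1805 × 0.3917 × 0.4703 = 0.033251.

0.033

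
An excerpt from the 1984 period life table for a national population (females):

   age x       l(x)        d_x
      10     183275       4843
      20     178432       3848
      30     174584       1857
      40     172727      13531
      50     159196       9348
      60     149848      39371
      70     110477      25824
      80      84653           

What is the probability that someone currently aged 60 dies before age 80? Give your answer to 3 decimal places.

P(die before 80 | alive at 60) = 1 − l(80)/l(60) = 1 − 84653/149848 = (65195)/149848 = 0.435074.

0.435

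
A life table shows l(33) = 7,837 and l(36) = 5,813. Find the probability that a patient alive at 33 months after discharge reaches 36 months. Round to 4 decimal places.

0.7417

The conditional survival probability is l(36)/l(33) = 5,813/7,837 = 0.741738.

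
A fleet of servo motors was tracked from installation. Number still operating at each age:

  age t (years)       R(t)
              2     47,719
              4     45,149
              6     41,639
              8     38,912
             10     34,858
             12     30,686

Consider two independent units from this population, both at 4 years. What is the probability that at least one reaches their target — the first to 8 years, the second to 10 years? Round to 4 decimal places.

0.9685

p₁ = R(8)/R(4) = 38,912/45,149 = 0.861857; p₂ = R(10)/R(4) = 34,858/45,149 = 0.772066.
P(at least one) = 1 − (1−p₁)(1−p₂) = 1 − 0.138143 × 0.227934 = 0.968513.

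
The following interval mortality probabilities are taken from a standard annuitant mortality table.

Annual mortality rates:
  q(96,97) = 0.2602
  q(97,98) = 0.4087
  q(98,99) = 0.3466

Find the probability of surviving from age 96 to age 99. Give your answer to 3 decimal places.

P(survive 96→99) = (1 − 0.2602) × (1 − 0.4087) × (1 − 0.3466).
= 0.7398 × 0.5913 × 0.6534 = 0.285826.

0.286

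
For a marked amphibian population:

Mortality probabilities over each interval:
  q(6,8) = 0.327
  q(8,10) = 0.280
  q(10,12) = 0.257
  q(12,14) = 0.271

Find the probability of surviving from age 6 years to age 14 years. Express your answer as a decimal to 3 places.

Chaining the interval survival probabilities: (1 − 0.327) × (1 − 0.280) × (1 − 0.257) × (1 − 0.271).
= 0.673 × 0.720 × 0.743 × 0.729 = 0.262460.

0.262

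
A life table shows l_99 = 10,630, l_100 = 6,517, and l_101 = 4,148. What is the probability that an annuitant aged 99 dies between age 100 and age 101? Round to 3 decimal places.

This is the probability of reaching 100 but not 101, conditional on being alive at 99: (l_100 − l_101) / l_99.
= (6,517 − 4,148) / 10,630 = 2,369 / 10,630 = 0.222860.

0.223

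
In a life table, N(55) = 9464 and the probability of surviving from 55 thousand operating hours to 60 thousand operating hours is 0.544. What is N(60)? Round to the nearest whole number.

5148

N(60) = N(55) × p = 9464 × 0.544 = 5148.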